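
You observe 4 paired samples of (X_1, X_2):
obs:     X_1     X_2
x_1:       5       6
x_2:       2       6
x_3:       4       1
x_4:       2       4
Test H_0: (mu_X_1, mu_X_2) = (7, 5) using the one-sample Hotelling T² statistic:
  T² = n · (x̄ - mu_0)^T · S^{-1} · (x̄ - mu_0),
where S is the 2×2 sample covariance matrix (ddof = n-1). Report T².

Step 1 — sample mean vector:
  mean(X_1) = (5 + 2 + 4 + 2) / 4 = 13/4 = 3.25
  mean(X_2) = (6 + 6 + 1 + 4) / 4 = 17/4 = 4.25
  x̄ = (3.25, 4.25),  deviation x̄ - mu_0 = (3.25, 4.25) - (7, 5) = (-3.75, -0.75).

Step 2 — sample covariance matrix, S[i,j] = (1/(n-1)) · Σ_k (x_{k,i} - mean_i) · (x_{k,j} - mean_j), divisor n-1 = 3:
  S[X_1,X_1] = ((1.75)·(1.75) + (-1.25)·(-1.25) + (0.75)·(0.75) + (-1.25)·(-1.25)) / 3 = 6.75/3 = 2.25
  S[X_1,X_2] = ((1.75)·(1.75) + (-1.25)·(1.75) + (0.75)·(-3.25) + (-1.25)·(-0.25)) / 3 = -1.25/3 = -0.4167
  S[X_2,X_2] = ((1.75)·(1.75) + (1.75)·(1.75) + (-3.25)·(-3.25) + (-0.25)·(-0.25)) / 3 = 16.75/3 = 5.5833
  S = [[2.25, -0.4167],
 [-0.4167, 5.5833]].

Step 3 — invert S. det(S) = 2.25·5.5833 - (-0.4167)² = 12.3889.
  S^{-1} = (1/det) · [[d, -b], [-b, a]] = [[0.4507, 0.0336],
 [0.0336, 0.1816]].

Step 4 — quadratic form (x̄ - mu_0)^T · S^{-1} · (x̄ - mu_0):
  S^{-1} · (x̄ - mu_0) = (-1.7152, -0.2623),
  (x̄ - mu_0)^T · [...] = (-3.75)·(-1.7152) + (-0.75)·(-0.2623) = 6.6289.

Step 5 — scale by n: T² = 4 · 6.6289 = 26.5157.

T² ≈ 26.5157


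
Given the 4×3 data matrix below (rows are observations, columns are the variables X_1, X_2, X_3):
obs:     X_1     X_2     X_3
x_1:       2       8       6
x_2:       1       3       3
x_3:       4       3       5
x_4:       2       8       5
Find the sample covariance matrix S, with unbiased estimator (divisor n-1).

Step 1 — column means:
  mean(X_1) = (2 + 1 + 4 + 2) / 4 = 9/4 = 2.25
  mean(X_2) = (8 + 3 + 3 + 8) / 4 = 22/4 = 5.5
  mean(X_3) = (6 + 3 + 5 + 5) / 4 = 19/4 = 4.75

Step 2 — sample covariance S[i,j] = (1/(n-1)) · Σ_k (x_{k,i} - mean_i) · (x_{k,j} - mean_j), with n-1 = 3.
  S[X_1,X_1] = ((-0.25)·(-0.25) + (-1.25)·(-1.25) + (1.75)·(1.75) + (-0.25)·(-0.25)) / 3 = 4.75/3 = 1.5833
  S[X_1,X_2] = ((-0.25)·(2.5) + (-1.25)·(-2.5) + (1.75)·(-2.5) + (-0.25)·(2.5)) / 3 = -2.5/3 = -0.8333
  S[X_1,X_3] = ((-0.25)·(1.25) + (-1.25)·(-1.75) + (1.75)·(0.25) + (-0.25)·(0.25)) / 3 = 2.25/3 = 0.75
  S[X_2,X_2] = ((2.5)·(2.5) + (-2.5)·(-2.5) + (-2.5)·(-2.5) + (2.5)·(2.5)) / 3 = 25/3 = 8.3333
  S[X_2,X_3] = ((2.5)·(1.25) + (-2.5)·(-1.75) + (-2.5)·(0.25) + (2.5)·(0.25)) / 3 = 7.5/3 = 2.5
  S[X_3,X_3] = ((1.25)·(1.25) + (-1.75)·(-1.75) + (0.25)·(0.25) + (0.25)·(0.25)) / 3 = 4.75/3 = 1.5833

S is symmetric (S[j,i] = S[i,j]). Assembling:

S = [[1.5833, -0.8333, 0.75],
 [-0.8333, 8.3333, 2.5],
 [0.75, 2.5, 1.5833]]


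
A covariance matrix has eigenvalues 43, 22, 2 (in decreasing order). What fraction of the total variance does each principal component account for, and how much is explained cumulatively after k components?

Step 1 — total variance = trace(Sigma) = Σ λ_i = 43 + 22 + 2 = 67.

Step 2 — fraction explained by component i = λ_i / Σ λ:
  PC1: 43/67 = 0.6418
  PC2: 22/67 = 0.3284
  PC3: 2/67 = 0.0299

Step 3 — cumulative fraction after k components = (λ_1 + ... + λ_k) / Σ λ:
  k = 1: 43/67 = 0.6418
  k = 2: (43 + 22)/67 = 65/67 = 0.9701
  k = 3: (43 + 22 + 2)/67 = 67/67 = 1

Summary (fraction, with percent):

explained: PC1 0.6418 (64.18%), PC2 0.3284 (32.84%), PC3 0.0299 (2.99%);  cumulative: 0.6418, 0.9701, 1


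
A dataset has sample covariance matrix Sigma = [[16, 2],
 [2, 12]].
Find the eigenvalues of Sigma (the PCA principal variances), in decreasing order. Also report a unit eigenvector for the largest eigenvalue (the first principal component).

Step 1 — characteristic polynomial of 2×2 Sigma:
  det(Sigma - λI) = λ² - trace · λ + det = 0.
  trace = 16 + 12 = 28, det = 16·12 - (2)² = 188.
Step 2 — discriminant:
  Δ = trace² - 4·det = 784 - 752 = 32.
Step 3 — eigenvalues:
  λ = (trace ± √Δ)/2 = (28 ± 5.6569)/2,
  λ_1 = 16.8284,  λ_2 = 11.1716.

Step 4 — unit eigenvector for λ_1: solve (Sigma - λ_1 I)v = 0. First row:
  (16 - 16.8284)·v_x + (2)·v_y = 0, i.e. (-0.8284)·v_x + (2)·v_y = 0,
  so v ∝ (b, λ_1 - a) = (2, 0.8284) = u.
  ||u|| = √((2)² + (0.8284)²) = √(4.6863) ≈ 2.1648,
  v_1 = u/||u|| ≈ (0.9239, 0.3827) (||v_1|| = 1).

λ_1 = 16.8284,  λ_2 = 11.1716;  v_1 ≈ (0.9239, 0.3827)


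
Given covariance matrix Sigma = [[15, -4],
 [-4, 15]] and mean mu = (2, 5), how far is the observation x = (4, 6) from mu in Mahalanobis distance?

Step 1 — centre the observation: (x - mu) = (2, 1).

Step 2 — invert Sigma. det(Sigma) = 15·15 - (-4)² = 209.
  Sigma^{-1} = (1/det) · [[d, -b], [-b, a]] = [[0.0718, 0.0191],
 [0.0191, 0.0718]].

Step 3 — form the quadratic (x - mu)^T · Sigma^{-1} · (x - mu):
  Sigma^{-1} · (x - mu) = (0.1627, 0.11).
  (x - mu)^T · [Sigma^{-1} · (x - mu)] = (2)·(0.1627) + (1)·(0.11) = 0.4354.

Step 4 — take square root: d = √(0.4354) ≈ 0.6599.

d(x, mu) = √(0.4354) ≈ 0.6599


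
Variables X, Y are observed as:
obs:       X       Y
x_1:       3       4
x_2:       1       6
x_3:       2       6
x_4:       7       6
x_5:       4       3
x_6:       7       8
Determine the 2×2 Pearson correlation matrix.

Step 1 — column means:
  mean(X) = (3 + 1 + 2 + 7 + 4 + 7) / 6 = 24/6 = 4
  mean(Y) = (4 + 6 + 6 + 6 + 3 + 8) / 6 = 33/6 = 5.5

Step 2 — sample variances and covariances s[i,j] = (1/(n-1)) · Σ_k (x_{k,i} - mean_i) · (x_{k,j} - mean_j), with n-1 = 5:
  s[X,X] = ((-1)·(-1) + (-3)·(-3) + (-2)·(-2) + (3)·(3) + (0)·(0) + (3)·(3)) / 5 = 32/5 = 6.4
  s[X,Y] = ((-1)·(-1.5) + (-3)·(0.5) + (-2)·(0.5) + (3)·(0.5) + (0)·(-2.5) + (3)·(2.5)) / 5 = 8/5 = 1.6
  s[Y,Y] = ((-1.5)·(-1.5) + (0.5)·(0.5) + (0.5)·(0.5) + (0.5)·(0.5) + (-2.5)·(-2.5) + (2.5)·(2.5)) / 5 = 15.5/5 = 3.1
  Sample standard deviations s_i = √(s[i,i]):
  s(X) = √(6.4) = 2.5298
  s(Y) = √(3.1) = 1.7607

Step 3 — r_{ij} = s_{ij} / (s_i · s_j):
  r[X,X] = 1 (diagonal).
  r[X,Y] = 1.6 / (2.5298 · 1.7607) = 1.6 / 4.4542 = 0.3592
  r[Y,Y] = 1 (diagonal).

R is symmetric with unit diagonal. Assembling:

R = [[1, 0.3592],
 [0.3592, 1]]


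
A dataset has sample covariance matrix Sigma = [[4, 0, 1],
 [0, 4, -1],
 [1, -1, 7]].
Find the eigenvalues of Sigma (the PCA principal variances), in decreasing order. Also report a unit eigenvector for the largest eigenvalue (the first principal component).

Step 1 — characteristic polynomial p(λ) = det(λI - Sigma) = λ³ - tr·λ² + c_1·λ - det, where tr = trace, c_1 = sum of the principal 2×2 minors, det = det(Sigma):
  tr = 4 + 4 + 7 = 15,
  c_1 = (4·4 - (0)²) + (4·7 - (1)²) + (4·7 - (-1)²) = 16 + 27 + 27 = 70,
  det = 4·(4·7 - (-1)²) - (0)·((0)·7 - (-1)·(1)) + (1)·((0)·(-1) - 4·(1)) = 4·(27) - (0)·(1) + (1)·(-4) = 104.
  So p(λ) = λ³ - 15λ² + 70λ - 104.
Step 2 — look for an integer root (rational root theorem: any rational root is an integer divisor of 104). Testing λ = 4:
  p(4) = 64 - 240 + 280 - 104 = 0  ✓
  Dividing out (λ - 4): p(λ) = (λ - 4)(λ² - 11λ + 26).
Step 3 — remaining eigenvalues from the quadratic λ² - 11λ + 26 = 0:
  Δ = 11² - 4·26 = 121 - 104 = 17,  λ = (11 ± √17)/2 = (11 ± 4.1231)/2 ≈ 7.5616 or 3.4384.
  Sorted: λ_1 = 7.5616,  λ_2 = 4,  λ_3 = 3.4384  (check: sum = 15 = tr ✓).

Step 4 — unit eigenvector for λ_1 ≈ 7.5616: v spans the null space of (Sigma - λ_1 I), whose rows are
  r_1 = (-3.5616, 0, 1),  r_2 = (0, -3.5616, -1),  r_3 = (1, -1, -0.5616).
  v is orthogonal to every row, so take v ∝ r_1 × r_2 = ((0)·(-1) - (1)·(-3.5616), (1)·(0) - (-3.5616)·(-1), (-3.5616)·(-3.5616) - (0)·(0)) ≈ (3.5616, -3.5616, 12.6847).
  Let u = (3.5616, -3.5616, 12.6847).
  ||u|| = √((3.5616)² + (-3.5616)² + (12.6847)²) = √(186.2699) ≈ 13.6481,  v_1 = u/||u|| ≈ (0.261, -0.261, 0.9294) (||v_1|| = 1).

λ_1 = 7.5616,  λ_2 = 4,  λ_3 = 3.4384;  v_1 ≈ (0.261, -0.261, 0.9294)


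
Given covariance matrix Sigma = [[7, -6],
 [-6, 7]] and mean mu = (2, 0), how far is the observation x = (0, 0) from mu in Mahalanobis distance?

Step 1 — centre the observation: (x - mu) = (-2, 0).

Step 2 — invert Sigma. det(Sigma) = 7·7 - (-6)² = 13.
  Sigma^{-1} = (1/det) · [[d, -b], [-b, a]] = [[0.5385, 0.4615],
 [0.4615, 0.5385]].

Step 3 — form the quadratic (x - mu)^T · Sigma^{-1} · (x - mu):
  Sigma^{-1} · (x - mu) = (-1.0769, -0.9231).
  (x - mu)^T · [Sigma^{-1} · (x - mu)] = (-2)·(-1.0769) + (0)·(-0.9231) = 2.1538.

Step 4 — take square root: d = √(2.1538) ≈ 1.4676.

d(x, mu) = √(2.1538) ≈ 1.4676


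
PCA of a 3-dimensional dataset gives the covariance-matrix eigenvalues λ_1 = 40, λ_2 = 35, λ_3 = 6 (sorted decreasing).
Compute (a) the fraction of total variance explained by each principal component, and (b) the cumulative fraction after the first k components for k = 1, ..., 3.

Step 1 — total variance = trace(Sigma) = Σ λ_i = 40 + 35 + 6 = 81.

Step 2 — fraction explained by component i = λ_i / Σ λ:
  PC1: 40/81 = 0.4938
  PC2: 35/81 = 0.4321
  PC3: 6/81 = 0.0741

Step 3 — cumulative fraction after k components = (λ_1 + ... + λ_k) / Σ λ:
  k = 1: 40/81 = 0.4938
  k = 2: (40 + 35)/81 = 75/81 = 0.9259
  k = 3: (40 + 35 + 6)/81 = 81/81 = 1

Summary (fraction, with percent):

explained: PC1 0.4938 (49.38%), PC2 0.4321 (43.21%), PC3 0.0741 (7.41%);  cumulative: 0.4938, 0.9259, 1


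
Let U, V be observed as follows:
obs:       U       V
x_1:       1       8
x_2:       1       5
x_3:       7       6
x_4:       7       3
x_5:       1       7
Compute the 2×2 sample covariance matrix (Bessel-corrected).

Step 1 — column means:
  mean(U) = (1 + 1 + 7 + 7 + 1) / 5 = 17/5 = 3.4
  mean(V) = (8 + 5 + 6 + 3 + 7) / 5 = 29/5 = 5.8

Step 2 — sample covariance S[i,j] = (1/(n-1)) · Σ_k (x_{k,i} - mean_i) · (x_{k,j} - mean_j), with n-1 = 4.
  S[U,U] = ((-2.4)·(-2.4) + (-2.4)·(-2.4) + (3.6)·(3.6) + (3.6)·(3.6) + (-2.4)·(-2.4)) / 4 = 43.2/4 = 10.8
  S[U,V] = ((-2.4)·(2.2) + (-2.4)·(-0.8) + (3.6)·(0.2) + (3.6)·(-2.8) + (-2.4)·(1.2)) / 4 = -15.6/4 = -3.9
  S[V,V] = ((2.2)·(2.2) + (-0.8)·(-0.8) + (0.2)·(0.2) + (-2.8)·(-2.8) + (1.2)·(1.2)) / 4 = 14.8/4 = 3.7

S is symmetric (S[j,i] = S[i,j]). Assembling:

S = [[10.8, -3.9],
 [-3.9, 3.7]]


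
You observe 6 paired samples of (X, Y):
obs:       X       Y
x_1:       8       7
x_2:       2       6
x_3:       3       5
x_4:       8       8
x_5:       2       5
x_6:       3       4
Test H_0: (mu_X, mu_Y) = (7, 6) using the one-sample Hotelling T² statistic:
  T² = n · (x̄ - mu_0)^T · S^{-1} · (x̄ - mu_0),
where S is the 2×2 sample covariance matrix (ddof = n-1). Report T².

Step 1 — sample mean vector:
  mean(X) = (8 + 2 + 3 + 8 + 2 + 3) / 6 = 26/6 = 4.3333
  mean(Y) = (7 + 6 + 5 + 8 + 5 + 4) / 6 = 35/6 = 5.8333
  x̄ = (4.3333, 5.8333),  deviation x̄ - mu_0 = (4.3333, 5.8333) - (7, 6) = (-2.6667, -0.1667).

Step 2 — sample covariance matrix, S[i,j] = (1/(n-1)) · Σ_k (x_{k,i} - mean_i) · (x_{k,j} - mean_j), divisor n-1 = 5:
  S[X,X] = ((3.6667)·(3.6667) + (-2.3333)·(-2.3333) + (-1.3333)·(-1.3333) + (3.6667)·(3.6667) + (-2.3333)·(-2.3333) + (-1.3333)·(-1.3333)) / 5 = 41.3333/5 = 8.2667
  S[X,Y] = ((3.6667)·(1.1667) + (-2.3333)·(0.1667) + (-1.3333)·(-0.8333) + (3.6667)·(2.1667) + (-2.3333)·(-0.8333) + (-1.3333)·(-1.8333)) / 5 = 17.3333/5 = 3.4667
  S[Y,Y] = ((1.1667)·(1.1667) + (0.1667)·(0.1667) + (-0.8333)·(-0.8333) + (2.1667)·(2.1667) + (-0.8333)·(-0.8333) + (-1.8333)·(-1.8333)) / 5 = 10.8333/5 = 2.1667
  S = [[8.2667, 3.4667],
 [3.4667, 2.1667]].

Step 3 — invert S. det(S) = 8.2667·2.1667 - (3.4667)² = 5.8933.
  S^{-1} = (1/det) · [[d, -b], [-b, a]] = [[0.3676, -0.5882],
 [-0.5882, 1.4027]].

Step 4 — quadratic form (x̄ - mu_0)^T · S^{-1} · (x̄ - mu_0):
  S^{-1} · (x̄ - mu_0) = (-0.8824, 1.3348),
  (x̄ - mu_0)^T · [...] = (-2.6667)·(-0.8824) + (-0.1667)·(1.3348) = 2.1305.

Step 5 — scale by n: T² = 6 · 2.1305 = 12.7828.

T² ≈ 12.7828


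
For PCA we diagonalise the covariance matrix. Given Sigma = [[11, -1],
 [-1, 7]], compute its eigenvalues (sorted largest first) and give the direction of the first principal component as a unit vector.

Step 1 — characteristic polynomial of 2×2 Sigma:
  det(Sigma - λI) = λ² - trace · λ + det = 0.
  trace = 11 + 7 = 18, det = 11·7 - (-1)² = 76.
Step 2 — discriminant:
  Δ = trace² - 4·det = 324 - 304 = 20.
Step 3 — eigenvalues:
  λ = (trace ± √Δ)/2 = (18 ± 4.4721)/2,
  λ_1 = 11.2361,  λ_2 = 6.7639.

Step 4 — unit eigenvector for λ_1: solve (Sigma - λ_1 I)v = 0. First row:
  (11 - 11.2361)·v_x + (-1)·v_y = 0, i.e. (-0.2361)·v_x + (-1)·v_y = 0,
  so v ∝ (b, λ_1 - a) = (-1, 0.2361); multiply by -1 so the first entry is positive: u = (1, -0.2361).
  ||u|| = √((1)² + (-0.2361)²) = √(1.0557) ≈ 1.0275,
  v_1 = u/||u|| ≈ (0.9732, -0.2298) (||v_1|| = 1).

λ_1 = 11.2361,  λ_2 = 6.7639;  v_1 ≈ (0.9732, -0.2298)


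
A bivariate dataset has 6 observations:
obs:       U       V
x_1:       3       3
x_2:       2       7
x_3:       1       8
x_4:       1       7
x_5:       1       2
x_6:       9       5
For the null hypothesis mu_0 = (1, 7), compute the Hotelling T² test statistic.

Step 1 — sample mean vector:
  mean(U) = (3 + 2 + 1 + 1 + 1 + 9) / 6 = 17/6 = 2.8333
  mean(V) = (3 + 7 + 8 + 7 + 2 + 5) / 6 = 32/6 = 5.3333
  x̄ = (2.8333, 5.3333),  deviation x̄ - mu_0 = (2.8333, 5.3333) - (1, 7) = (1.8333, -1.6667).

Step 2 — sample covariance matrix, S[i,j] = (1/(n-1)) · Σ_k (x_{k,i} - mean_i) · (x_{k,j} - mean_j), divisor n-1 = 5:
  S[U,U] = ((0.1667)·(0.1667) + (-0.8333)·(-0.8333) + (-1.8333)·(-1.8333) + (-1.8333)·(-1.8333) + (-1.8333)·(-1.8333) + (6.1667)·(6.1667)) / 5 = 48.8333/5 = 9.7667
  S[U,V] = ((0.1667)·(-2.3333) + (-0.8333)·(1.6667) + (-1.8333)·(2.6667) + (-1.8333)·(1.6667) + (-1.8333)·(-3.3333) + (6.1667)·(-0.3333)) / 5 = -5.6667/5 = -1.1333
  S[V,V] = ((-2.3333)·(-2.3333) + (1.6667)·(1.6667) + (2.6667)·(2.6667) + (1.6667)·(1.6667) + (-3.3333)·(-3.3333) + (-0.3333)·(-0.3333)) / 5 = 29.3333/5 = 5.8667
  S = [[9.7667, -1.1333],
 [-1.1333, 5.8667]].

Step 3 — invert S. det(S) = 9.7667·5.8667 - (-1.1333)² = 56.0133.
  S^{-1} = (1/det) · [[d, -b], [-b, a]] = [[0.1047, 0.0202],
 [0.0202, 0.1744]].

Step 4 — quadratic form (x̄ - mu_0)^T · S^{-1} · (x̄ - mu_0):
  S^{-1} · (x̄ - mu_0) = (0.1583, -0.2535),
  (x̄ - mu_0)^T · [...] = (1.8333)·(0.1583) + (-1.6667)·(-0.2535) = 0.7127.

Step 5 — scale by n: T² = 6 · 0.7127 = 4.2764.

T² ≈ 4.2764


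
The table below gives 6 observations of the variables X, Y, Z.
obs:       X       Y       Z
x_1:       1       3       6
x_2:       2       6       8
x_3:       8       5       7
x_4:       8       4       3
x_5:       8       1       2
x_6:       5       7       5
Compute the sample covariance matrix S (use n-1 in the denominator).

Step 1 — column means:
  mean(X) = (1 + 2 + 8 + 8 + 8 + 5) / 6 = 32/6 = 5.3333
  mean(Y) = (3 + 6 + 5 + 4 + 1 + 7) / 6 = 26/6 = 4.3333
  mean(Z) = (6 + 8 + 7 + 3 + 2 + 5) / 6 = 31/6 = 5.1667

Step 2 — sample covariance S[i,j] = (1/(n-1)) · Σ_k (x_{k,i} - mean_i) · (x_{k,j} - mean_j), with n-1 = 5.
  S[X,X] = ((-4.3333)·(-4.3333) + (-3.3333)·(-3.3333) + (2.6667)·(2.6667) + (2.6667)·(2.6667) + (2.6667)·(2.6667) + (-0.3333)·(-0.3333)) / 5 = 51.3333/5 = 10.2667
  S[X,Y] = ((-4.3333)·(-1.3333) + (-3.3333)·(1.6667) + (2.6667)·(0.6667) + (2.6667)·(-0.3333) + (2.6667)·(-3.3333) + (-0.3333)·(2.6667)) / 5 = -8.6667/5 = -1.7333
  S[X,Z] = ((-4.3333)·(0.8333) + (-3.3333)·(2.8333) + (2.6667)·(1.8333) + (2.6667)·(-2.1667) + (2.6667)·(-3.1667) + (-0.3333)·(-0.1667)) / 5 = -22.3333/5 = -4.4667
  S[Y,Y] = ((-1.3333)·(-1.3333) + (1.6667)·(1.6667) + (0.6667)·(0.6667) + (-0.3333)·(-0.3333) + (-3.3333)·(-3.3333) + (2.6667)·(2.6667)) / 5 = 23.3333/5 = 4.6667
  S[Y,Z] = ((-1.3333)·(0.8333) + (1.6667)·(2.8333) + (0.6667)·(1.8333) + (-0.3333)·(-2.1667) + (-3.3333)·(-3.1667) + (2.6667)·(-0.1667)) / 5 = 15.6667/5 = 3.1333
  S[Z,Z] = ((0.8333)·(0.8333) + (2.8333)·(2.8333) + (1.8333)·(1.8333) + (-2.1667)·(-2.1667) + (-3.1667)·(-3.1667) + (-0.1667)·(-0.1667)) / 5 = 26.8333/5 = 5.3667

S is symmetric (S[j,i] = S[i,j]). Assembling:

S = [[10.2667, -1.7333, -4.4667],
 [-1.7333, 4.6667, 3.1333],
 [-4.4667, 3.1333, 5.3667]]


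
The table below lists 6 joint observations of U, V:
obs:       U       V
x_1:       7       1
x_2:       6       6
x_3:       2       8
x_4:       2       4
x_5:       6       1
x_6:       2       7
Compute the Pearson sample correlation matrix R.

Step 1 — column means:
  mean(U) = (7 + 6 + 2 + 2 + 6 + 2) / 6 = 25/6 = 4.1667
  mean(V) = (1 + 6 + 8 + 4 + 1 + 7) / 6 = 27/6 = 4.5

Step 2 — sample variances and covariances s[i,j] = (1/(n-1)) · Σ_k (x_{k,i} - mean_i) · (x_{k,j} - mean_j), with n-1 = 5:
  s[U,U] = ((2.8333)·(2.8333) + (1.8333)·(1.8333) + (-2.1667)·(-2.1667) + (-2.1667)·(-2.1667) + (1.8333)·(1.8333) + (-2.1667)·(-2.1667)) / 5 = 28.8333/5 = 5.7667
  s[U,V] = ((2.8333)·(-3.5) + (1.8333)·(1.5) + (-2.1667)·(3.5) + (-2.1667)·(-0.5) + (1.8333)·(-3.5) + (-2.1667)·(2.5)) / 5 = -25.5/5 = -5.1
  s[V,V] = ((-3.5)·(-3.5) + (1.5)·(1.5) + (3.5)·(3.5) + (-0.5)·(-0.5) + (-3.5)·(-3.5) + (2.5)·(2.5)) / 5 = 45.5/5 = 9.1
  Sample standard deviations s_i = √(s[i,i]):
  s(U) = √(5.7667) = 2.4014
  s(V) = √(9.1) = 3.0166

Step 3 — r_{ij} = s_{ij} / (s_i · s_j):
  r[U,U] = 1 (diagonal).
  r[U,V] = -5.1 / (2.4014 · 3.0166) = -5.1 / 7.2441 = -0.704
  r[V,V] = 1 (diagonal).

R is symmetric with unit diagonal. Assembling:

R = [[1, -0.704],
 [-0.704, 1]]


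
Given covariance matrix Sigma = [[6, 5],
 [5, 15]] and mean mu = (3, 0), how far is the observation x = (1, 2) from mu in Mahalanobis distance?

Step 1 — centre the observation: (x - mu) = (-2, 2).

Step 2 — invert Sigma. det(Sigma) = 6·15 - (5)² = 65.
  Sigma^{-1} = (1/det) · [[d, -b], [-b, a]] = [[0.2308, -0.0769],
 [-0.0769, 0.0923]].

Step 3 — form the quadratic (x - mu)^T · Sigma^{-1} · (x - mu):
  Sigma^{-1} · (x - mu) = (-0.6154, 0.3385).
  (x - mu)^T · [Sigma^{-1} · (x - mu)] = (-2)·(-0.6154) + (2)·(0.3385) = 1.9077.

Step 4 — take square root: d = √(1.9077) ≈ 1.3812.

d(x, mu) = √(1.9077) ≈ 1.3812


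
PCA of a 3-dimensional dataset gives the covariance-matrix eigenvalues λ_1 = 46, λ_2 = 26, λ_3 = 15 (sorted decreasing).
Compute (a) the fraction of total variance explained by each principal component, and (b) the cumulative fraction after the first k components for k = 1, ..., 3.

Step 1 — total variance = trace(Sigma) = Σ λ_i = 46 + 26 + 15 = 87.

Step 2 — fraction explained by component i = λ_i / Σ λ:
  PC1: 46/87 = 0.5287
  PC2: 26/87 = 0.2989
  PC3: 15/87 = 0.1724

Step 3 — cumulative fraction after k components = (λ_1 + ... + λ_k) / Σ λ:
  k = 1: 46/87 = 0.5287
  k = 2: (46 + 26)/87 = 72/87 = 0.8276
  k = 3: (46 + 26 + 15)/87 = 87/87 = 1

Summary (fraction, with percent):

explained: PC1 0.5287 (52.87%), PC2 0.2989 (29.89%), PC3 0.1724 (17.24%);  cumulative: 0.5287, 0.8276, 1


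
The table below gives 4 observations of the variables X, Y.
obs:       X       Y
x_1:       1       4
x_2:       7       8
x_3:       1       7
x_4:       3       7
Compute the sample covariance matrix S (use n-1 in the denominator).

Step 1 — column means:
  mean(X) = (1 + 7 + 1 + 3) / 4 = 12/4 = 3
  mean(Y) = (4 + 8 + 7 + 7) / 4 = 26/4 = 6.5

Step 2 — sample covariance S[i,j] = (1/(n-1)) · Σ_k (x_{k,i} - mean_i) · (x_{k,j} - mean_j), with n-1 = 3.
  S[X,X] = ((-2)·(-2) + (4)·(4) + (-2)·(-2) + (0)·(0)) / 3 = 24/3 = 8
  S[X,Y] = ((-2)·(-2.5) + (4)·(1.5) + (-2)·(0.5) + (0)·(0.5)) / 3 = 10/3 = 3.3333
  S[Y,Y] = ((-2.5)·(-2.5) + (1.5)·(1.5) + (0.5)·(0.5) + (0.5)·(0.5)) / 3 = 9/3 = 3

S is symmetric (S[j,i] = S[i,j]). Assembling:

S = [[8, 3.3333],
 [3.3333, 3]]


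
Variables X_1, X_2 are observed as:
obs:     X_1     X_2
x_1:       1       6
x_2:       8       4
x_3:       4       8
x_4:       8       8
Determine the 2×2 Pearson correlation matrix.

Step 1 — column means:
  mean(X_1) = (1 + 8 + 4 + 8) / 4 = 21/4 = 5.25
  mean(X_2) = (6 + 4 + 8 + 8) / 4 = 26/4 = 6.5

Step 2 — sample variances and covariances s[i,j] = (1/(n-1)) · Σ_k (x_{k,i} - mean_i) · (x_{k,j} - mean_j), with n-1 = 3:
  s[X_1,X_1] = ((-4.25)·(-4.25) + (2.75)·(2.75) + (-1.25)·(-1.25) + (2.75)·(2.75)) / 3 = 34.75/3 = 11.5833
  s[X_1,X_2] = ((-4.25)·(-0.5) + (2.75)·(-2.5) + (-1.25)·(1.5) + (2.75)·(1.5)) / 3 = -2.5/3 = -0.8333
  s[X_2,X_2] = ((-0.5)·(-0.5) + (-2.5)·(-2.5) + (1.5)·(1.5) + (1.5)·(1.5)) / 3 = 11/3 = 3.6667
  Sample standard deviations s_i = √(s[i,i]):
  s(X_1) = √(11.5833) = 3.4034
  s(X_2) = √(3.6667) = 1.9149

Step 3 — r_{ij} = s_{ij} / (s_i · s_j):
  r[X_1,X_1] = 1 (diagonal).
  r[X_1,X_2] = -0.8333 / (3.4034 · 1.9149) = -0.8333 / 6.5171 = -0.1279
  r[X_2,X_2] = 1 (diagonal).

R is symmetric with unit diagonal. Assembling:

R = [[1, -0.1279],
 [-0.1279, 1]]


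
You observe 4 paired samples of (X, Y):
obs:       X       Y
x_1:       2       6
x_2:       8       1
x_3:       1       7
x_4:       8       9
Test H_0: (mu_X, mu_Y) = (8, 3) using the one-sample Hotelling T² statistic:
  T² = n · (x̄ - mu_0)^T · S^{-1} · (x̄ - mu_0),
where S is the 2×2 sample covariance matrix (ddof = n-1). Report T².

Step 1 — sample mean vector:
  mean(X) = (2 + 8 + 1 + 8) / 4 = 19/4 = 4.75
  mean(Y) = (6 + 1 + 7 + 9) / 4 = 23/4 = 5.75
  x̄ = (4.75, 5.75),  deviation x̄ - mu_0 = (4.75, 5.75) - (8, 3) = (-3.25, 2.75).

Step 2 — sample covariance matrix, S[i,j] = (1/(n-1)) · Σ_k (x_{k,i} - mean_i) · (x_{k,j} - mean_j), divisor n-1 = 3:
  S[X,X] = ((-2.75)·(-2.75) + (3.25)·(3.25) + (-3.75)·(-3.75) + (3.25)·(3.25)) / 3 = 42.75/3 = 14.25
  S[X,Y] = ((-2.75)·(0.25) + (3.25)·(-4.75) + (-3.75)·(1.25) + (3.25)·(3.25)) / 3 = -10.25/3 = -3.4167
  S[Y,Y] = ((0.25)·(0.25) + (-4.75)·(-4.75) + (1.25)·(1.25) + (3.25)·(3.25)) / 3 = 34.75/3 = 11.5833
  S = [[14.25, -3.4167],
 [-3.4167, 11.5833]].

Step 3 — invert S. det(S) = 14.25·11.5833 - (-3.4167)² = 153.3889.
  S^{-1} = (1/det) · [[d, -b], [-b, a]] = [[0.0755, 0.0223],
 [0.0223, 0.0929]].

Step 4 — quadratic form (x̄ - mu_0)^T · S^{-1} · (x̄ - mu_0):
  S^{-1} · (x̄ - mu_0) = (-0.1842, 0.1831),
  (x̄ - mu_0)^T · [...] = (-3.25)·(-0.1842) + (2.75)·(0.1831) = 1.102.

Step 5 — scale by n: T² = 4 · 1.102 = 4.4082.

T² ≈ 4.4082


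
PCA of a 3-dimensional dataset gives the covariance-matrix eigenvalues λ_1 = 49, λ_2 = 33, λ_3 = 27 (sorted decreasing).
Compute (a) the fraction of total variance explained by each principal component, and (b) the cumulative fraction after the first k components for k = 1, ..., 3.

Step 1 — total variance = trace(Sigma) = Σ λ_i = 49 + 33 + 27 = 109.

Step 2 — fraction explained by component i = λ_i / Σ λ:
  PC1: 49/109 = 0.4495
  PC2: 33/109 = 0.3028
  PC3: 27/109 = 0.2477

Step 3 — cumulative fraction after k components = (λ_1 + ... + λ_k) / Σ λ:
  k = 1: 49/109 = 0.4495
  k = 2: (49 + 33)/109 = 82/109 = 0.7523
  k = 3: (49 + 33 + 27)/109 = 109/109 = 1

Summary (fraction, with percent):

explained: PC1 0.4495 (44.95%), PC2 0.3028 (30.28%), PC3 0.2477 (24.77%);  cumulative: 0.4495, 0.7523, 1


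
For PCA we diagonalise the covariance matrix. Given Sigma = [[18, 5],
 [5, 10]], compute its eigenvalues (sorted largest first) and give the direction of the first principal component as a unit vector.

Step 1 — characteristic polynomial of 2×2 Sigma:
  det(Sigma - λI) = λ² - trace · λ + det = 0.
  trace = 18 + 10 = 28, det = 18·10 - (5)² = 155.
Step 2 — discriminant:
  Δ = trace² - 4·det = 784 - 620 = 164.
Step 3 — eigenvalues:
  λ = (trace ± √Δ)/2 = (28 ± 12.8062)/2,
  λ_1 = 20.4031,  λ_2 = 7.5969.

Step 4 — unit eigenvector for λ_1: solve (Sigma - λ_1 I)v = 0. First row:
  (18 - 20.4031)·v_x + (5)·v_y = 0, i.e. (-2.4031)·v_x + (5)·v_y = 0,
  so v ∝ (b, λ_1 - a) = (5, 2.4031) = u.
  ||u|| = √((5)² + (2.4031)²) = √(30.775) ≈ 5.5475,
  v_1 = u/||u|| ≈ (0.9013, 0.4332) (||v_1|| = 1).

λ_1 = 20.4031,  λ_2 = 7.5969;  v_1 ≈ (0.9013, 0.4332)


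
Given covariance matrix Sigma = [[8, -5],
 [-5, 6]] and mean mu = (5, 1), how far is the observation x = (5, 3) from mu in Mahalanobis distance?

Step 1 — centre the observation: (x - mu) = (0, 2).

Step 2 — invert Sigma. det(Sigma) = 8·6 - (-5)² = 23.
  Sigma^{-1} = (1/det) · [[d, -b], [-b, a]] = [[0.2609, 0.2174],
 [0.2174, 0.3478]].

Step 3 — form the quadratic (x - mu)^T · Sigma^{-1} · (x - mu):
  Sigma^{-1} · (x - mu) = (0.4348, 0.6957).
  (x - mu)^T · [Sigma^{-1} · (x - mu)] = (0)·(0.4348) + (2)·(0.6957) = 1.3913.

Step 4 — take square root: d = √(1.3913) ≈ 1.1795.

d(x, mu) = √(1.3913) ≈ 1.1795


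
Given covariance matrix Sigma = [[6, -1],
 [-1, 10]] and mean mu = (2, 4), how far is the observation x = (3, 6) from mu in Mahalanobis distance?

Step 1 — centre the observation: (x - mu) = (1, 2).

Step 2 — invert Sigma. det(Sigma) = 6·10 - (-1)² = 59.
  Sigma^{-1} = (1/det) · [[d, -b], [-b, a]] = [[0.1695, 0.0169],
 [0.0169, 0.1017]].

Step 3 — form the quadratic (x - mu)^T · Sigma^{-1} · (x - mu):
  Sigma^{-1} · (x - mu) = (0.2034, 0.2203).
  (x - mu)^T · [Sigma^{-1} · (x - mu)] = (1)·(0.2034) + (2)·(0.2203) = 0.6441.

Step 4 — take square root: d = √(0.6441) ≈ 0.8025.

d(x, mu) = √(0.6441) ≈ 0.8025


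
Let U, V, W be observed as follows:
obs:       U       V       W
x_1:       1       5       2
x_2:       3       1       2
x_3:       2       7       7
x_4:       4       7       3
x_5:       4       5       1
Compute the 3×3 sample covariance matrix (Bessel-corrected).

Step 1 — column means:
  mean(U) = (1 + 3 + 2 + 4 + 4) / 5 = 14/5 = 2.8
  mean(V) = (5 + 1 + 7 + 7 + 5) / 5 = 25/5 = 5
  mean(W) = (2 + 2 + 7 + 3 + 1) / 5 = 15/5 = 3

Step 2 — sample covariance S[i,j] = (1/(n-1)) · Σ_k (x_{k,i} - mean_i) · (x_{k,j} - mean_j), with n-1 = 4.
  S[U,U] = ((-1.8)·(-1.8) + (0.2)·(0.2) + (-0.8)·(-0.8) + (1.2)·(1.2) + (1.2)·(1.2)) / 4 = 6.8/4 = 1.7
  S[U,V] = ((-1.8)·(0) + (0.2)·(-4) + (-0.8)·(2) + (1.2)·(2) + (1.2)·(0)) / 4 = 0/4 = 0
  S[U,W] = ((-1.8)·(-1) + (0.2)·(-1) + (-0.8)·(4) + (1.2)·(0) + (1.2)·(-2)) / 4 = -4/4 = -1
  S[V,V] = ((0)·(0) + (-4)·(-4) + (2)·(2) + (2)·(2) + (0)·(0)) / 4 = 24/4 = 6
  S[V,W] = ((0)·(-1) + (-4)·(-1) + (2)·(4) + (2)·(0) + (0)·(-2)) / 4 = 12/4 = 3
  S[W,W] = ((-1)·(-1) + (-1)·(-1) + (4)·(4) + (0)·(0) + (-2)·(-2)) / 4 = 22/4 = 5.5

S is symmetric (S[j,i] = S[i,j]). Assembling:

S = [[1.7, 0, -1],
 [0, 6, 3],
 [-1, 3, 5.5]]


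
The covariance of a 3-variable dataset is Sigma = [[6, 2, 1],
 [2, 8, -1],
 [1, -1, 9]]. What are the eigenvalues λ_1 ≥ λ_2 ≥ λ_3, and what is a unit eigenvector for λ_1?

Step 1 — characteristic polynomial p(λ) = det(λI - Sigma) = λ³ - tr·λ² + c_1·λ - det, where tr = trace, c_1 = sum of the principal 2×2 minors, det = det(Sigma):
  tr = 6 + 8 + 9 = 23,
  c_1 = (6·8 - (2)²) + (6·9 - (1)²) + (8·9 - (-1)²) = 44 + 53 + 71 = 168,
  det = 6·(8·9 - (-1)²) - (2)·((2)·9 - (-1)·(1)) + (1)·((2)·(-1) - 8·(1)) = 6·(71) - (2)·(19) + (1)·(-10) = 378.
  So p(λ) = λ³ - 23λ² + 168λ - 378.
Step 2 — look for an integer root (rational root theorem: any rational root is an integer divisor of 378). Testing λ = 9:
  p(9) = 729 - 1863 + 1512 - 378 = 0  ✓
  Dividing out (λ - 9): p(λ) = (λ - 9)(λ² - 14λ + 42).
Step 3 — remaining eigenvalues from the quadratic λ² - 14λ + 42 = 0:
  Δ = 14² - 4·42 = 196 - 168 = 28,  λ = (14 ± √28)/2 = (14 ± 5.2915)/2 ≈ 9.6458 or 4.3542.
  Sorted: λ_1 = 9.6458,  λ_2 = 9,  λ_3 = 4.3542  (check: sum = 23 = tr ✓).

Step 4 — unit eigenvector for λ_1 ≈ 9.6458: v spans the null space of (Sigma - λ_1 I), whose rows are
  r_1 = (-3.6458, 2, 1),  r_2 = (2, -1.6458, -1),  r_3 = (1, -1, -0.6458).
  v is orthogonal to every row, so take v ∝ r_1 × r_2 = ((2)·(-1) - (1)·(-1.6458), (1)·(2) - (-3.6458)·(-1), (-3.6458)·(-1.6458) - (2)·(2)) ≈ (-0.3542, -1.6458, 2).
  Rescale (multiply by -1 so the first nonzero entry is positive): u = (0.3542, 1.6458, -2).
  ||u|| = √((0.3542)² + (1.6458)² + (-2)²) = √(6.834) ≈ 2.6142,  v_1 = u/||u|| ≈ (0.1355, 0.6295, -0.7651) (||v_1|| = 1).

λ_1 = 9.6458,  λ_2 = 9,  λ_3 = 4.3542;  v_1 ≈ (0.1355, 0.6295, -0.7651)


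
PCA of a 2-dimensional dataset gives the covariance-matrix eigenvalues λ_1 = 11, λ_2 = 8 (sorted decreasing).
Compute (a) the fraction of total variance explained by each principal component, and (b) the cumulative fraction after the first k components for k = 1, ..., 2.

Step 1 — total variance = trace(Sigma) = Σ λ_i = 11 + 8 = 19.

Step 2 — fraction explained by component i = λ_i / Σ λ:
  PC1: 11/19 = 0.5789
  PC2: 8/19 = 0.4211

Step 3 — cumulative fraction after k components = (λ_1 + ... + λ_k) / Σ λ:
  k = 1: 11/19 = 0.5789
  k = 2: (11 + 8)/19 = 19/19 = 1

Summary (fraction, with percent):

explained: PC1 0.5789 (57.89%), PC2 0.4211 (42.11%);  cumulative: 0.5789, 1


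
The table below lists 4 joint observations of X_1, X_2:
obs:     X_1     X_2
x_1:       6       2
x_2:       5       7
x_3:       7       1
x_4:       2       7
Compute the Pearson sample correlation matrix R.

Step 1 — column means:
  mean(X_1) = (6 + 5 + 7 + 2) / 4 = 20/4 = 5
  mean(X_2) = (2 + 7 + 1 + 7) / 4 = 17/4 = 4.25

Step 2 — sample variances and covariances s[i,j] = (1/(n-1)) · Σ_k (x_{k,i} - mean_i) · (x_{k,j} - mean_j), with n-1 = 3:
  s[X_1,X_1] = ((1)·(1) + (0)·(0) + (2)·(2) + (-3)·(-3)) / 3 = 14/3 = 4.6667
  s[X_1,X_2] = ((1)·(-2.25) + (0)·(2.75) + (2)·(-3.25) + (-3)·(2.75)) / 3 = -17/3 = -5.6667
  s[X_2,X_2] = ((-2.25)·(-2.25) + (2.75)·(2.75) + (-3.25)·(-3.25) + (2.75)·(2.75)) / 3 = 30.75/3 = 10.25
  Sample standard deviations s_i = √(s[i,i]):
  s(X_1) = √(4.6667) = 2.1602
  s(X_2) = √(10.25) = 3.2016

Step 3 — r_{ij} = s_{ij} / (s_i · s_j):
  r[X_1,X_1] = 1 (diagonal).
  r[X_1,X_2] = -5.6667 / (2.1602 · 3.2016) = -5.6667 / 6.9162 = -0.8193
  r[X_2,X_2] = 1 (diagonal).

R is symmetric with unit diagonal. Assembling:

R = [[1, -0.8193],
 [-0.8193, 1]]


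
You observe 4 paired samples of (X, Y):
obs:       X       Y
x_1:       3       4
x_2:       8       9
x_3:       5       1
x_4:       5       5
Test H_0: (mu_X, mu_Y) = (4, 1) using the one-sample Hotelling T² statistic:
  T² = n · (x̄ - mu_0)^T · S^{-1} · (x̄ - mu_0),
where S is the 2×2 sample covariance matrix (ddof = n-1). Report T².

Step 1 — sample mean vector:
  mean(X) = (3 + 8 + 5 + 5) / 4 = 21/4 = 5.25
  mean(Y) = (4 + 9 + 1 + 5) / 4 = 19/4 = 4.75
  x̄ = (5.25, 4.75),  deviation x̄ - mu_0 = (5.25, 4.75) - (4, 1) = (1.25, 3.75).

Step 2 — sample covariance matrix, S[i,j] = (1/(n-1)) · Σ_k (x_{k,i} - mean_i) · (x_{k,j} - mean_j), divisor n-1 = 3:
  S[X,X] = ((-2.25)·(-2.25) + (2.75)·(2.75) + (-0.25)·(-0.25) + (-0.25)·(-0.25)) / 3 = 12.75/3 = 4.25
  S[X,Y] = ((-2.25)·(-0.75) + (2.75)·(4.25) + (-0.25)·(-3.75) + (-0.25)·(0.25)) / 3 = 14.25/3 = 4.75
  S[Y,Y] = ((-0.75)·(-0.75) + (4.25)·(4.25) + (-3.75)·(-3.75) + (0.25)·(0.25)) / 3 = 32.75/3 = 10.9167
  S = [[4.25, 4.75],
 [4.75, 10.9167]].

Step 3 — invert S. det(S) = 4.25·10.9167 - (4.75)² = 23.8333.
  S^{-1} = (1/det) · [[d, -b], [-b, a]] = [[0.458, -0.1993],
 [-0.1993, 0.1783]].

Step 4 — quadratic form (x̄ - mu_0)^T · S^{-1} · (x̄ - mu_0):
  S^{-1} · (x̄ - mu_0) = (-0.1748, 0.4196),
  (x̄ - mu_0)^T · [...] = (1.25)·(-0.1748) + (3.75)·(0.4196) = 1.3549.

Step 5 — scale by n: T² = 4 · 1.3549 = 5.4196.

T² ≈ 5.4196


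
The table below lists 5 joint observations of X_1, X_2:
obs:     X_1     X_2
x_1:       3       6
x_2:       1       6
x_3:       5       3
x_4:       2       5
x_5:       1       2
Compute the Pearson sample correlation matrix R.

Step 1 — column means:
  mean(X_1) = (3 + 1 + 5 + 2 + 1) / 5 = 12/5 = 2.4
  mean(X_2) = (6 + 6 + 3 + 5 + 2) / 5 = 22/5 = 4.4

Step 2 — sample variances and covariances s[i,j] = (1/(n-1)) · Σ_k (x_{k,i} - mean_i) · (x_{k,j} - mean_j), with n-1 = 4:
  s[X_1,X_1] = ((0.6)·(0.6) + (-1.4)·(-1.4) + (2.6)·(2.6) + (-0.4)·(-0.4) + (-1.4)·(-1.4)) / 4 = 11.2/4 = 2.8
  s[X_1,X_2] = ((0.6)·(1.6) + (-1.4)·(1.6) + (2.6)·(-1.4) + (-0.4)·(0.6) + (-1.4)·(-2.4)) / 4 = -1.8/4 = -0.45
  s[X_2,X_2] = ((1.6)·(1.6) + (1.6)·(1.6) + (-1.4)·(-1.4) + (0.6)·(0.6) + (-2.4)·(-2.4)) / 4 = 13.2/4 = 3.3
  Sample standard deviations s_i = √(s[i,i]):
  s(X_1) = √(2.8) = 1.6733
  s(X_2) = √(3.3) = 1.8166

Step 3 — r_{ij} = s_{ij} / (s_i · s_j):
  r[X_1,X_1] = 1 (diagonal).
  r[X_1,X_2] = -0.45 / (1.6733 · 1.8166) = -0.45 / 3.0397 = -0.148
  r[X_2,X_2] = 1 (diagonal).

R is symmetric with unit diagonal. Assembling:

R = [[1, -0.148],
 [-0.148, 1]]


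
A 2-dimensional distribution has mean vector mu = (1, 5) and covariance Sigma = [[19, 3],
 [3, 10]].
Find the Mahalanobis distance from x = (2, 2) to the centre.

Step 1 — centre the observation: (x - mu) = (1, -3).

Step 2 — invert Sigma. det(Sigma) = 19·10 - (3)² = 181.
  Sigma^{-1} = (1/det) · [[d, -b], [-b, a]] = [[0.0552, -0.0166],
 [-0.0166, 0.105]].

Step 3 — form the quadratic (x - mu)^T · Sigma^{-1} · (x - mu):
  Sigma^{-1} · (x - mu) = (0.105, -0.3315).
  (x - mu)^T · [Sigma^{-1} · (x - mu)] = (1)·(0.105) + (-3)·(-0.3315) = 1.0994.

Step 4 — take square root: d = √(1.0994) ≈ 1.0485.

d(x, mu) = √(1.0994) ≈ 1.0485


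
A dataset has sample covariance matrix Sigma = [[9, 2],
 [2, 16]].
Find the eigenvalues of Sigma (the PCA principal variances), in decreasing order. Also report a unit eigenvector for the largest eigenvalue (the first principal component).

Step 1 — characteristic polynomial of 2×2 Sigma:
  det(Sigma - λI) = λ² - trace · λ + det = 0.
  trace = 9 + 16 = 25, det = 9·16 - (2)² = 140.
Step 2 — discriminant:
  Δ = trace² - 4·det = 625 - 560 = 65.
Step 3 — eigenvalues:
  λ = (trace ± √Δ)/2 = (25 ± 8.0623)/2,
  λ_1 = 16.5311,  λ_2 = 8.4689.

Step 4 — unit eigenvector for λ_1: solve (Sigma - λ_1 I)v = 0. First row:
  (9 - 16.5311)·v_x + (2)·v_y = 0, i.e. (-7.5311)·v_x + (2)·v_y = 0,
  so v ∝ (b, λ_1 - a) = (2, 7.5311) = u.
  ||u|| = √((2)² + (7.5311)²) = √(60.7179) ≈ 7.7922,
  v_1 = u/||u|| ≈ (0.2567, 0.9665) (||v_1|| = 1).

λ_1 = 16.5311,  λ_2 = 8.4689;  v_1 ≈ (0.2567, 0.9665)


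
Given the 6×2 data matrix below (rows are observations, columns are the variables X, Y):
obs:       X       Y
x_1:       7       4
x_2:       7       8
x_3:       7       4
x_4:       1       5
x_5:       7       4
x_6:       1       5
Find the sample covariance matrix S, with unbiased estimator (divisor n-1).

Step 1 — column means:
  mean(X) = (7 + 7 + 7 + 1 + 7 + 1) / 6 = 30/6 = 5
  mean(Y) = (4 + 8 + 4 + 5 + 4 + 5) / 6 = 30/6 = 5

Step 2 — sample covariance S[i,j] = (1/(n-1)) · Σ_k (x_{k,i} - mean_i) · (x_{k,j} - mean_j), with n-1 = 5.
  S[X,X] = ((2)·(2) + (2)·(2) + (2)·(2) + (-4)·(-4) + (2)·(2) + (-4)·(-4)) / 5 = 48/5 = 9.6
  S[X,Y] = ((2)·(-1) + (2)·(3) + (2)·(-1) + (-4)·(0) + (2)·(-1) + (-4)·(0)) / 5 = 0/5 = 0
  S[Y,Y] = ((-1)·(-1) + (3)·(3) + (-1)·(-1) + (0)·(0) + (-1)·(-1) + (0)·(0)) / 5 = 12/5 = 2.4

S is symmetric (S[j,i] = S[i,j]). Assembling:

S = [[9.6, 0],
 [0, 2.4]]


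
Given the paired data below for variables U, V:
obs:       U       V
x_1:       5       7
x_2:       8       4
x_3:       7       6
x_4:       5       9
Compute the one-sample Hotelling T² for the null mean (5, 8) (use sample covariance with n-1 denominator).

Step 1 — sample mean vector:
  mean(U) = (5 + 8 + 7 + 5) / 4 = 25/4 = 6.25
  mean(V) = (7 + 4 + 6 + 9) / 4 = 26/4 = 6.5
  x̄ = (6.25, 6.5),  deviation x̄ - mu_0 = (6.25, 6.5) - (5, 8) = (1.25, -1.5).

Step 2 — sample covariance matrix, S[i,j] = (1/(n-1)) · Σ_k (x_{k,i} - mean_i) · (x_{k,j} - mean_j), divisor n-1 = 3:
  S[U,U] = ((-1.25)·(-1.25) + (1.75)·(1.75) + (0.75)·(0.75) + (-1.25)·(-1.25)) / 3 = 6.75/3 = 2.25
  S[U,V] = ((-1.25)·(0.5) + (1.75)·(-2.5) + (0.75)·(-0.5) + (-1.25)·(2.5)) / 3 = -8.5/3 = -2.8333
  S[V,V] = ((0.5)·(0.5) + (-2.5)·(-2.5) + (-0.5)·(-0.5) + (2.5)·(2.5)) / 3 = 13/3 = 4.3333
  S = [[2.25, -2.8333],
 [-2.8333, 4.3333]].

Step 3 — invert S. det(S) = 2.25·4.3333 - (-2.8333)² = 1.7222.
  S^{-1} = (1/det) · [[d, -b], [-b, a]] = [[2.5161, 1.6452],
 [1.6452, 1.3065]].

Step 4 — quadratic form (x̄ - mu_0)^T · S^{-1} · (x̄ - mu_0):
  S^{-1} · (x̄ - mu_0) = (0.6774, 0.0968),
  (x̄ - mu_0)^T · [...] = (1.25)·(0.6774) + (-1.5)·(0.0968) = 0.7016.

Step 5 — scale by n: T² = 4 · 0.7016 = 2.8065.

T² ≈ 2.8065


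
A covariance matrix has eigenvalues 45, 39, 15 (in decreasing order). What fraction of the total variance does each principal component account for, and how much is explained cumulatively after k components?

Step 1 — total variance = trace(Sigma) = Σ λ_i = 45 + 39 + 15 = 99.

Step 2 — fraction explained by component i = λ_i / Σ λ:
  PC1: 45/99 = 0.4545
  PC2: 39/99 = 0.3939
  PC3: 15/99 = 0.1515

Step 3 — cumulative fraction after k components = (λ_1 + ... + λ_k) / Σ λ:
  k = 1: 45/99 = 0.4545
  k = 2: (45 + 39)/99 = 84/99 = 0.8485
  k = 3: (45 + 39 + 15)/99 = 99/99 = 1

Summary (fraction, with percent):

explained: PC1 0.4545 (45.45%), PC2 0.3939 (39.39%), PC3 0.1515 (15.15%);  cumulative: 0.4545, 0.8485, 1


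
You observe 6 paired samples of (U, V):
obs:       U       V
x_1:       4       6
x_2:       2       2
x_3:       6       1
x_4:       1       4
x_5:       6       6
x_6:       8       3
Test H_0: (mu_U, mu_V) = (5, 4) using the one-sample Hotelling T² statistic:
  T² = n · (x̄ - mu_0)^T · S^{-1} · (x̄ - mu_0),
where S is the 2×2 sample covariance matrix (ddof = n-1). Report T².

Step 1 — sample mean vector:
  mean(U) = (4 + 2 + 6 + 1 + 6 + 8) / 6 = 27/6 = 4.5
  mean(V) = (6 + 2 + 1 + 4 + 6 + 3) / 6 = 22/6 = 3.6667
  x̄ = (4.5, 3.6667),  deviation x̄ - mu_0 = (4.5, 3.6667) - (5, 4) = (-0.5, -0.3333).

Step 2 — sample covariance matrix, S[i,j] = (1/(n-1)) · Σ_k (x_{k,i} - mean_i) · (x_{k,j} - mean_j), divisor n-1 = 5:
  S[U,U] = ((-0.5)·(-0.5) + (-2.5)·(-2.5) + (1.5)·(1.5) + (-3.5)·(-3.5) + (1.5)·(1.5) + (3.5)·(3.5)) / 5 = 35.5/5 = 7.1
  S[U,V] = ((-0.5)·(2.3333) + (-2.5)·(-1.6667) + (1.5)·(-2.6667) + (-3.5)·(0.3333) + (1.5)·(2.3333) + (3.5)·(-0.6667)) / 5 = -1/5 = -0.2
  S[V,V] = ((2.3333)·(2.3333) + (-1.6667)·(-1.6667) + (-2.6667)·(-2.6667) + (0.3333)·(0.3333) + (2.3333)·(2.3333) + (-0.6667)·(-0.6667)) / 5 = 21.3333/5 = 4.2667
  S = [[7.1, -0.2],
 [-0.2, 4.2667]].

Step 3 — invert S. det(S) = 7.1·4.2667 - (-0.2)² = 30.2533.
  S^{-1} = (1/det) · [[d, -b], [-b, a]] = [[0.141, 0.0066],
 [0.0066, 0.2347]].

Step 4 — quadratic form (x̄ - mu_0)^T · S^{-1} · (x̄ - mu_0):
  S^{-1} · (x̄ - mu_0) = (-0.0727, -0.0815),
  (x̄ - mu_0)^T · [...] = (-0.5)·(-0.0727) + (-0.3333)·(-0.0815) = 0.0635.

Step 5 — scale by n: T² = 6 · 0.0635 = 0.3812.

T² ≈ 0.3812


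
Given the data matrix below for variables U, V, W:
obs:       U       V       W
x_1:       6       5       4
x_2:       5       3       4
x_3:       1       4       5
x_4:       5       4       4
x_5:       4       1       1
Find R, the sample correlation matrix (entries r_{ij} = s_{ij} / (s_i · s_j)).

Step 1 — column means:
  mean(U) = (6 + 5 + 1 + 5 + 4) / 5 = 21/5 = 4.2
  mean(V) = (5 + 3 + 4 + 4 + 1) / 5 = 17/5 = 3.4
  mean(W) = (4 + 4 + 5 + 4 + 1) / 5 = 18/5 = 3.6

Step 2 — sample variances and covariances s[i,j] = (1/(n-1)) · Σ_k (x_{k,i} - mean_i) · (x_{k,j} - mean_j), with n-1 = 4:
  s[U,U] = ((1.8)·(1.8) + (0.8)·(0.8) + (-3.2)·(-3.2) + (0.8)·(0.8) + (-0.2)·(-0.2)) / 4 = 14.8/4 = 3.7
  s[U,V] = ((1.8)·(1.6) + (0.8)·(-0.4) + (-3.2)·(0.6) + (0.8)·(0.6) + (-0.2)·(-2.4)) / 4 = 1.6/4 = 0.4
  s[U,W] = ((1.8)·(0.4) + (0.8)·(0.4) + (-3.2)·(1.4) + (0.8)·(0.4) + (-0.2)·(-2.6)) / 4 = -2.6/4 = -0.65
  s[V,V] = ((1.6)·(1.6) + (-0.4)·(-0.4) + (0.6)·(0.6) + (0.6)·(0.6) + (-2.4)·(-2.4)) / 4 = 9.2/4 = 2.3
  s[V,W] = ((1.6)·(0.4) + (-0.4)·(0.4) + (0.6)·(1.4) + (0.6)·(0.4) + (-2.4)·(-2.6)) / 4 = 7.8/4 = 1.95
  s[W,W] = ((0.4)·(0.4) + (0.4)·(0.4) + (1.4)·(1.4) + (0.4)·(0.4) + (-2.6)·(-2.6)) / 4 = 9.2/4 = 2.3
  Sample standard deviations s_i = √(s[i,i]):
  s(U) = √(3.7) = 1.9235
  s(V) = √(2.3) = 1.5166
  s(W) = √(2.3) = 1.5166

Step 3 — r_{ij} = s_{ij} / (s_i · s_j):
  r[U,U] = 1 (diagonal).
  r[U,V] = 0.4 / (1.9235 · 1.5166) = 0.4 / 2.9172 = 0.1371
  r[U,W] = -0.65 / (1.9235 · 1.5166) = -0.65 / 2.9172 = -0.2228
  r[V,V] = 1 (diagonal).
  r[V,W] = 1.95 / (1.5166 · 1.5166) = 1.95 / 2.3 = 0.8478
  r[W,W] = 1 (diagonal).

R is symmetric with unit diagonal. Assembling:

R = [[1, 0.1371, -0.2228],
 [0.1371, 1, 0.8478],
 [-0.2228, 0.8478, 1]]
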